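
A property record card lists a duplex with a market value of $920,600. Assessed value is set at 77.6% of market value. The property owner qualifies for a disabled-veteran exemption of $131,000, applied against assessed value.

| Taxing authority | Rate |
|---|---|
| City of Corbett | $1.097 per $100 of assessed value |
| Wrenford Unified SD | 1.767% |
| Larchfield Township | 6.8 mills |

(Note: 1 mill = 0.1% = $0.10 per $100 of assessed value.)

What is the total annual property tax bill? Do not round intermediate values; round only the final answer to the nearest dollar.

Assessed value = $920,600 × 0.776 = $714,385.6
Taxable value = $714,385.6 − $131,000 = $583,385.6
City of Corbett: $583,385.6 × 0.01097 = $6,399.740032
Wrenford Unified SD: $583,385.6 × 0.01767 = $10,308.423552
Larchfield Township: $583,385.6 × 0.0068 = $3,967.02208
Total = $20,675.185664

$20,675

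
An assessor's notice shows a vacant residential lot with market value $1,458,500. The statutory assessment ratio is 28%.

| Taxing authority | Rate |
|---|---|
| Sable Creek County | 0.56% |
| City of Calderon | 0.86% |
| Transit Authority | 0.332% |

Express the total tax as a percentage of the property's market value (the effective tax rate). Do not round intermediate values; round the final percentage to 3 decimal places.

0.491%

Assessed value = $1,458,500 × 0.28 = $408,380
Sable Creek County: $408,380 × 0.0056 = $2,286.928
City of Calderon: $408,380 × 0.0086 = $3,512.068
Transit Authority: $408,380 × 0.00332 = $1,355.8216
Total tax = $7,154.8176
Effective rate = $7,154.8176 ÷ $1,458,500 = 0.491% of market value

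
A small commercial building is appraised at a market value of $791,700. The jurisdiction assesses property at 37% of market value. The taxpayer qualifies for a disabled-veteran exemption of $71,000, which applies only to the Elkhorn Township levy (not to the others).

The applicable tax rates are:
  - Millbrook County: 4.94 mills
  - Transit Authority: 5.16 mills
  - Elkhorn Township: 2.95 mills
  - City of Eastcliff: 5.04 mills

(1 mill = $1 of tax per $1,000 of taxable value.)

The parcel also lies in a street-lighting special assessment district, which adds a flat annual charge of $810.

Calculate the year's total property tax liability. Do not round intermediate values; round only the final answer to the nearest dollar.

$5,900

Assessed value = $791,700 × 0.37 = $292,929
Millbrook County: $292,929 × 0.00494 = $1,447.06926
Transit Authority: $292,929 × 0.00516 = $1,511.51364
Elkhorn Township: ($292,929 − $71,000) × 0.00295 = $221,929 × 0.00295 = $654.69055
City of Eastcliff: $292,929 × 0.00504 = $1,476.36216
Levies subtotal = $5,089.63561
Total = $5,089.63561 + $810 = $5,899.63561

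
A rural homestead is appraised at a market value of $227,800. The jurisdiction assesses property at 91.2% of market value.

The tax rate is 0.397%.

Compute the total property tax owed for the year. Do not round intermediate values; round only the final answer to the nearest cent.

$824.78

Assessed value = $227,800 × 0.912 = $207,753.6
Tax = $207,753.6 × 0.00397 = $824.781792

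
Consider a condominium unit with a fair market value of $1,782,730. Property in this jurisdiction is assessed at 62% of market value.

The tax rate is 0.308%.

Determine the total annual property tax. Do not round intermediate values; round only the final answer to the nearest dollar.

$3,404

Assessed value = $1,782,730 × 0.62 = $1,105,292.6
Tax = $1,105,292.6 × 0.00308 = $3,404.301208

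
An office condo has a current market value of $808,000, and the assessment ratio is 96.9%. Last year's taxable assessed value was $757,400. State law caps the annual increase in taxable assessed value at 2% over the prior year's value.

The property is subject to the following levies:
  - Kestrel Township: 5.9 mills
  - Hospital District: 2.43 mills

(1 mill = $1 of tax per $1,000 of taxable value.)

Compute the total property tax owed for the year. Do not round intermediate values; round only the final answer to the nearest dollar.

Uncapped assessed value = $808,000 × 0.969 = $782,952
Cap limit = $757,400 × 1.02 = $772,548
Taxable assessed value = min($782,952, $772,548) = $772,548 (cap binds)
Kestrel Township: $772,548 × 0.0059 = $4,558.0332
Hospital District: $772,548 × 0.00243 = $1,877.29164
Total = $6,435.32484

$6,435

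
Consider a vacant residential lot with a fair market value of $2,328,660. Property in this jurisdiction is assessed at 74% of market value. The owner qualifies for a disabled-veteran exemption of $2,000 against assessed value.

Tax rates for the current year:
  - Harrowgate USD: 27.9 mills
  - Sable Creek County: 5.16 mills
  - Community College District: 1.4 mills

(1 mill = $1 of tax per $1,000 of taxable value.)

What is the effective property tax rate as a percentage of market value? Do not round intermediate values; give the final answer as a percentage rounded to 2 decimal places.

Assessed value = $2,328,660 × 0.74 = $1,723,208.4
Taxable value = $1,723,208.4 − $2,000 = $1,721,208.4
Harrowgate USD: $1,721,208.4 × 0.0279 = $48,021.71436
Sable Creek County: $1,721,208.4 × 0.00516 = $8,881.435344
Community College District: $1,721,208.4 × 0.0014 = $2,409.69176
Total tax = $59,312.841464
Effective rate = $59,312.841464 ÷ $2,328,660 = 2.55% of market value

2.55%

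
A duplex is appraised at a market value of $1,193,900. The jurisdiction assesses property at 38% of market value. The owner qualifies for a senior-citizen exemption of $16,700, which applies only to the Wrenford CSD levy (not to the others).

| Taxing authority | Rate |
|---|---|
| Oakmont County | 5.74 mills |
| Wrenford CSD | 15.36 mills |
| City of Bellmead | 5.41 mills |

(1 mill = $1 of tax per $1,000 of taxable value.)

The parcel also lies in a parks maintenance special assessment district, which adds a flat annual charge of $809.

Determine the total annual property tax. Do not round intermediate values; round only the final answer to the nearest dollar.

$12,580

Assessed value = $1,193,900 × 0.38 = $453,682
Oakmont County: $453,682 × 0.00574 = $2,604.13468
Wrenford CSD: ($453,682 − $16,700) × 0.01536 = $436,982 × 0.01536 = $6,712.04352
City of Bellmead: $453,682 × 0.00541 = $2,454.41962
Levies subtotal = $11,770.59782
Total = $11,770.59782 + $809 = $12,579.59782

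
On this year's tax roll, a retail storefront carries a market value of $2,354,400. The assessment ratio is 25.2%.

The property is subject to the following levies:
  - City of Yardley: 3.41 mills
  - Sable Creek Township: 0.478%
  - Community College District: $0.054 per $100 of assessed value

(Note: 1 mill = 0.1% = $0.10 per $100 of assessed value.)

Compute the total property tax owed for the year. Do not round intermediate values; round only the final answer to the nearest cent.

$5,179.59

Assessed value = $2,354,400 × 0.252 = $593,308.8
City of Yardley: $593,308.8 × 0.00341 = $2,023.183008
Sable Creek Township: $593,308.8 × 0.00478 = $2,836.016064
Community College District: $593,308.8 × 0.00054 = $320.386752
Total = $5,179.585824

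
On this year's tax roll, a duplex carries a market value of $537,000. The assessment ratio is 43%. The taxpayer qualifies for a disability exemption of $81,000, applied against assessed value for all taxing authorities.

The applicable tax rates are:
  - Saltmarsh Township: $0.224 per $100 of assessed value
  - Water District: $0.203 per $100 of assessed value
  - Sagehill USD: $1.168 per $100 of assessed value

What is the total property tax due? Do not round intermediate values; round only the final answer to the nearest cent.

Assessed value = $537,000 × 0.43 = $230,910
Taxable value = $230,910 − $81,000 = $149,910
Saltmarsh Township: $149,910 × 0.00224 = $335.7984
Water District: $149,910 × 0.00203 = $304.3173
Sagehill USD: $149,910 × 0.01168 = $1,750.9488
Total = $335.7984 + $304.3173 + $1,750.9488 = $2,391.0645

$2,391.06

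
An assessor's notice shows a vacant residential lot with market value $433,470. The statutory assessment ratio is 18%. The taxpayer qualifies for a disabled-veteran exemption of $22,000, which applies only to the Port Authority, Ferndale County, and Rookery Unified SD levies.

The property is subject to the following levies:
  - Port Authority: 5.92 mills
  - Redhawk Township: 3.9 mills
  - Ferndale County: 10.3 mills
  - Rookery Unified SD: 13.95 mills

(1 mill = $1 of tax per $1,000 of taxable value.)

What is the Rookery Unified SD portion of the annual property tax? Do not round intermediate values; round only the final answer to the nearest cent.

$781.54

Assessed value = $433,470 × 0.18 = $78,024.6
Rookery Unified SD taxable value = $78,024.6 − $22,000 = $56,024.6
Rookery Unified SD levy = $56,024.6 × 0.01395 = $781.54317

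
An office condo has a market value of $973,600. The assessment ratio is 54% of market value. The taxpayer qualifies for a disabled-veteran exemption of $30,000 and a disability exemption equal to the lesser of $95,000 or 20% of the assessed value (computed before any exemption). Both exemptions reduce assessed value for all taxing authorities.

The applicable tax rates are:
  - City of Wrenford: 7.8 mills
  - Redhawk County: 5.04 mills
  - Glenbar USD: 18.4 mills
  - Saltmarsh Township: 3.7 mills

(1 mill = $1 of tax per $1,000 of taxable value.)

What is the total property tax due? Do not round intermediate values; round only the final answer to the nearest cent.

Assessed value = $973,600 × 0.54 = $525,744
Disability exemption = min($95,000, 20% × $525,744) = min($95,000, $105,148.8) = $95,000 (dollar cap binds)
Taxable value = $525,744 − $30,000 − $95,000 = $400,744
City of Wrenford: $400,744 × 0.0078 = $3,125.8032
Redhawk County: $400,744 × 0.00504 = $2,019.74976
Glenbar USD: $400,744 × 0.0184 = $7,373.6896
Saltmarsh Township: $400,744 × 0.0037 = $1,482.7528
Total = $14,001.99536

$14,002.00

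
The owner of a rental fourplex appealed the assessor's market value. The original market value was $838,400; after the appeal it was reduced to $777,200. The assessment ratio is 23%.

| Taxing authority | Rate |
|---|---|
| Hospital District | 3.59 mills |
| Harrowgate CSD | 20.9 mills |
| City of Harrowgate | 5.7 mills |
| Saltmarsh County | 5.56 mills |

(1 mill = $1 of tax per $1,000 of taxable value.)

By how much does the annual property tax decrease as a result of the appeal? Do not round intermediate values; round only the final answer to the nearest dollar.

Old assessed value = $838,400 × 0.23 = $192,832
New assessed value = $777,200 × 0.23 = $178,756
Combined rate = 0.00359 + 0.0209 + 0.0057 + 0.00556 = 0.03575
Old tax = $192,832 × 0.03575 = $6,893.744
New tax = $178,756 × 0.03575 = $6,390.527
Reduction = $6,893.744 − $6,390.527 = $503.217

$503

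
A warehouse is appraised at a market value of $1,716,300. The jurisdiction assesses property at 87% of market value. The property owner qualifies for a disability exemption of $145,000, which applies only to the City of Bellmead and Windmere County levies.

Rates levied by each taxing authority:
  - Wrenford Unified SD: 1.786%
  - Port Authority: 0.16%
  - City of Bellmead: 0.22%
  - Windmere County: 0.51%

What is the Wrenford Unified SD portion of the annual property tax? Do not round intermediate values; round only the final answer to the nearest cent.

$26,668.21

Assessed value = $1,716,300 × 0.87 = $1,493,181
Wrenford Unified SD taxable value = $1,493,181 (exemption does not apply)
Wrenford Unified SD levy = $1,493,181 × 0.01786 = $26,668.21266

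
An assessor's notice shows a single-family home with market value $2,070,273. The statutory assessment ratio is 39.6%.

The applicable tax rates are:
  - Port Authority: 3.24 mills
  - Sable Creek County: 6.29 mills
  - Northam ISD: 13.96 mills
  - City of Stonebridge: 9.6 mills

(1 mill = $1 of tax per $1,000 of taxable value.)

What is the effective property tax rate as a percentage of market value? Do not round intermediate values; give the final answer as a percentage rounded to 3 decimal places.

1.310%

Assessed value = $2,070,273 × 0.396 = $819,828.108
Port Authority: $819,828.108 × 0.00324 = $2,656.24306992
Sable Creek County: $819,828.108 × 0.00629 = $5,156.71879932
Northam ISD: $819,828.108 × 0.01396 = $11,444.80038768
City of Stonebridge: $819,828.108 × 0.0096 = $7,870.3498368
Total tax = $27,128.11209372
Effective rate = $27,128.11209372 ÷ $2,070,273 = 1.310% of market value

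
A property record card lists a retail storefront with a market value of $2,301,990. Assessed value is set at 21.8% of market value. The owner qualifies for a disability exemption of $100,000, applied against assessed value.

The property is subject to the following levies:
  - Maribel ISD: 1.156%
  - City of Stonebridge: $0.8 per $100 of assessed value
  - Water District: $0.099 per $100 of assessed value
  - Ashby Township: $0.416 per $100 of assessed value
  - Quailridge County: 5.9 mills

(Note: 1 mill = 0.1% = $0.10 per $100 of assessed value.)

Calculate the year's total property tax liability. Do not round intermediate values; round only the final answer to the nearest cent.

$12,300.13

Assessed value = $2,301,990 × 0.218 = $501,833.82
Taxable value = $501,833.82 − $100,000 = $401,833.82
Maribel ISD: $401,833.82 × 0.01156 = $4,645.1989592
City of Stonebridge: $401,833.82 × 0.008 = $3,214.67056
Water District: $401,833.82 × 0.00099 = $397.8154818
Ashby Township: $401,833.82 × 0.00416 = $1,671.6286912
Quailridge County: $401,833.82 × 0.0059 = $2,370.819538
Total = $12,300.1332302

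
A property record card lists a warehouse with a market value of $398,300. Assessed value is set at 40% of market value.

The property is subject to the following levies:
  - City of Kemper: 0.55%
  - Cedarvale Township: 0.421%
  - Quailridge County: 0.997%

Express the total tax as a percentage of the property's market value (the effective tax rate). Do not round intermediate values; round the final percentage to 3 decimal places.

0.787%

Assessed value = $398,300 × 0.4 = $159,320
City of Kemper: $159,320 × 0.0055 = $876.26
Cedarvale Township: $159,320 × 0.00421 = $670.7372
Quailridge County: $159,320 × 0.00997 = $1,588.4204
Total tax = $3,135.4176
Effective rate = $3,135.4176 ÷ $398,300 = 0.787% of market value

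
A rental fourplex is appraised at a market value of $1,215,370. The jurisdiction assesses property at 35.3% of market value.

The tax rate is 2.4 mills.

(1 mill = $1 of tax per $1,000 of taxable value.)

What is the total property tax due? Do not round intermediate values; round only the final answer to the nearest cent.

$1,029.66

Assessed value = $1,215,370 × 0.353 = $429,025.61
Tax = $429,025.61 × 0.0024 = $1,029.661464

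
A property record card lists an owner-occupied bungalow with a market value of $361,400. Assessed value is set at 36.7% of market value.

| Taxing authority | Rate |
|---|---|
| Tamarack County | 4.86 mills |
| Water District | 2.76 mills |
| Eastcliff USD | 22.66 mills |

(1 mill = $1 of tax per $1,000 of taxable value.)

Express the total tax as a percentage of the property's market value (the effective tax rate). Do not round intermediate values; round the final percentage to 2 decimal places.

1.11%

Assessed value = $361,400 × 0.367 = $132,633.8
Tamarack County: $132,633.8 × 0.00486 = $644.600268
Water District: $132,633.8 × 0.00276 = $366.069288
Eastcliff USD: $132,633.8 × 0.02266 = $3,005.481908
Total tax = $4,016.151464
Effective rate = $4,016.151464 ÷ $361,400 = 1.11% of market value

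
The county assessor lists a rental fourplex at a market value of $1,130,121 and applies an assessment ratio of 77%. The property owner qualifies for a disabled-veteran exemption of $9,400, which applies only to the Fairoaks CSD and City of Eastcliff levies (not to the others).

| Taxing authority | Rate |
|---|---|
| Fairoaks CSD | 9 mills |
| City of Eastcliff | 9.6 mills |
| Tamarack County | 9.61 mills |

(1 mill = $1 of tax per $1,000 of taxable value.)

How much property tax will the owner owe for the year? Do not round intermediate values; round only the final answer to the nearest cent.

Assessed value = $1,130,121 × 0.77 = $870,193.17
Fairoaks CSD: ($870,193.17 − $9,400) × 0.009 = $860,793.17 × 0.009 = $7,747.13853
City of Eastcliff: ($870,193.17 − $9,400) × 0.0096 = $860,793.17 × 0.0096 = $8,263.614432
Tamarack County: $870,193.17 × 0.00961 = $8,362.5563637
Total = $24,373.3093257

$24,373.31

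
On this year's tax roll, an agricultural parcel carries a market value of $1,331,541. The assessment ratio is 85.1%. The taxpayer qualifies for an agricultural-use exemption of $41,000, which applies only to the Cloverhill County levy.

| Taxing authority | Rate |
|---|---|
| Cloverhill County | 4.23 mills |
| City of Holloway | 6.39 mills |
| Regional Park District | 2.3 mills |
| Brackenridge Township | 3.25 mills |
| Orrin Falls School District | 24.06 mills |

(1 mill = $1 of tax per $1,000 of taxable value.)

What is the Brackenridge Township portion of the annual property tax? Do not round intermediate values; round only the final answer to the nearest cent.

$3,682.71

Assessed value = $1,331,541 × 0.851 = $1,133,141.391
Brackenridge Township taxable value = $1,133,141.391 (exemption does not apply)
Brackenridge Township levy = $1,133,141.391 × 0.00325 = $3,682.70952075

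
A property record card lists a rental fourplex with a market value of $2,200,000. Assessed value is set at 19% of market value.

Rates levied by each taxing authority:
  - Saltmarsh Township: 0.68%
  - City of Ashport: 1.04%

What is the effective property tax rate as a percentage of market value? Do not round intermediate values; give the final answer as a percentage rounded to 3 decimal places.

0.327%

Assessed value = $2,200,000 × 0.19 = $418,000
Saltmarsh Township: $418,000 × 0.0068 = $2,842.4
City of Ashport: $418,000 × 0.0104 = $4,347.2
Total tax = $7,189.6
Effective rate = $7,189.6 ÷ $2,200,000 = 0.327% of market value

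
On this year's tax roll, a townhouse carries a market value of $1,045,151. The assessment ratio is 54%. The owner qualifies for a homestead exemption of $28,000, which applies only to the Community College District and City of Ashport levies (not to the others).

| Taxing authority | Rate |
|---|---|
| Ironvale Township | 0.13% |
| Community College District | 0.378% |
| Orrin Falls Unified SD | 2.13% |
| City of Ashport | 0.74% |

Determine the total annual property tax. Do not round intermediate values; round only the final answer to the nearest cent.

$18,751.77

Assessed value = $1,045,151 × 0.54 = $564,381.54
Ironvale Township: $564,381.54 × 0.0013 = $733.696002
Community College District: ($564,381.54 − $28,000) × 0.00378 = $536,381.54 × 0.00378 = $2,027.5222212
Orrin Falls Unified SD: $564,381.54 × 0.0213 = $12,021.326802
City of Ashport: ($564,381.54 − $28,000) × 0.0074 = $536,381.54 × 0.0074 = $3,969.223396
Total = $18,751.7684212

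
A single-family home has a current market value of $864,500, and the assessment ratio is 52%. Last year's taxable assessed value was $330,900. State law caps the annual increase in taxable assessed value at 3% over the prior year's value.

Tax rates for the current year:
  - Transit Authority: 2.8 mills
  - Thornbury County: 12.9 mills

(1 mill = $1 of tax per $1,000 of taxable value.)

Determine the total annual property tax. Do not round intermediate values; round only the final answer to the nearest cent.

Uncapped assessed value = $864,500 × 0.52 = $449,540
Cap limit = $330,900 × 1.03 = $340,827
Taxable assessed value = min($449,540, $340,827) = $340,827 (cap binds)
Transit Authority: $340,827 × 0.0028 = $954.3156
Thornbury County: $340,827 × 0.0129 = $4,396.6683
Total = $5,350.9839

$5,350.98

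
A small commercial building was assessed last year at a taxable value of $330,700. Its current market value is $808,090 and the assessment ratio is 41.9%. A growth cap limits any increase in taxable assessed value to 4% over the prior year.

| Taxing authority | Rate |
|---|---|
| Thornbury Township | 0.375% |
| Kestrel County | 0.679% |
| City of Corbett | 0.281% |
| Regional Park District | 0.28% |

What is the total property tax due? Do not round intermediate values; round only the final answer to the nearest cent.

Uncapped assessed value = $808,090 × 0.419 = $338,589.71
Cap limit = $330,700 × 1.04 = $343,928
Taxable assessed value = min($338,589.71, $343,928) = $338,589.71 (cap does not bind)
Thornbury Township: $338,589.71 × 0.00375 = $1,269.7114125
Kestrel County: $338,589.71 × 0.00679 = $2,299.0241309
City of Corbett: $338,589.71 × 0.00281 = $951.4370851
Regional Park District: $338,589.71 × 0.0028 = $948.051188
Total = $5,468.2238165

$5,468.22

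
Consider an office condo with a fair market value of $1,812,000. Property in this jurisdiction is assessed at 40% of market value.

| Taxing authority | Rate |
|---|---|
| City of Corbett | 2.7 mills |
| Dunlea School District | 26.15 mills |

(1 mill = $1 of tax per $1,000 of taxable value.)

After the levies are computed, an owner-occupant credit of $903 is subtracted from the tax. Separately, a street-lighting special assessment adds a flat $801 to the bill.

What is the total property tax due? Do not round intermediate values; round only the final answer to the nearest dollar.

Assessed value = $1,812,000 × 0.4 = $724,800
City of Corbett: $724,800 × 0.0027 = $1,956.96
Dunlea School District: $724,800 × 0.02615 = $18,953.52
Levies subtotal = $20,910.48
After credit = $20,910.48 − $903 = $20,007.48
Total = $20,007.48 + $801 = $20,808.48

$20,808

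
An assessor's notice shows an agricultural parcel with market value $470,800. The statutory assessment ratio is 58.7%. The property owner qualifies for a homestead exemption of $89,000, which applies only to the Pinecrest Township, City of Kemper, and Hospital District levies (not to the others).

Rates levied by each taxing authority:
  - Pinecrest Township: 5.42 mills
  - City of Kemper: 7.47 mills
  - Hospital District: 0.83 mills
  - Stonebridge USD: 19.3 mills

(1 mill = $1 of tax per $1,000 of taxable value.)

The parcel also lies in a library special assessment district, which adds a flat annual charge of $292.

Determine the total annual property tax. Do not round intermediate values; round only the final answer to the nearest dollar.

$8,196

Assessed value = $470,800 × 0.587 = $276,359.6
Pinecrest Township: ($276,359.6 − $89,000) × 0.00542 = $187,359.6 × 0.00542 = $1,015.489032
City of Kemper: ($276,359.6 − $89,000) × 0.00747 = $187,359.6 × 0.00747 = $1,399.576212
Hospital District: ($276,359.6 − $89,000) × 0.00083 = $187,359.6 × 0.00083 = $155.508468
Stonebridge USD: $276,359.6 × 0.0193 = $5,333.74028
Levies subtotal = $7,904.313992
Total = $7,904.313992 + $292 = $8,196.313992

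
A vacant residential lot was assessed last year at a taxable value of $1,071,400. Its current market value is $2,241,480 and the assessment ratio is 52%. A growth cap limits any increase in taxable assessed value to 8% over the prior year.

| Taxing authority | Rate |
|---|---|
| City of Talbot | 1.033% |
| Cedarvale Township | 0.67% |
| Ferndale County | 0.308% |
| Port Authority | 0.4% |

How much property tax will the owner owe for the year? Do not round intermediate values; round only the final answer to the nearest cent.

$27,897.97

Uncapped assessed value = $2,241,480 × 0.52 = $1,165,569.6
Cap limit = $1,071,400 × 1.08 = $1,157,112
Taxable assessed value = min($1,165,569.6, $1,157,112) = $1,157,112 (cap binds)
City of Talbot: $1,157,112 × 0.01033 = $11,952.96696
Cedarvale Township: $1,157,112 × 0.0067 = $7,752.6504
Ferndale County: $1,157,112 × 0.00308 = $3,563.90496
Port Authority: $1,157,112 × 0.004 = $4,628.448
Total = $27,897.97032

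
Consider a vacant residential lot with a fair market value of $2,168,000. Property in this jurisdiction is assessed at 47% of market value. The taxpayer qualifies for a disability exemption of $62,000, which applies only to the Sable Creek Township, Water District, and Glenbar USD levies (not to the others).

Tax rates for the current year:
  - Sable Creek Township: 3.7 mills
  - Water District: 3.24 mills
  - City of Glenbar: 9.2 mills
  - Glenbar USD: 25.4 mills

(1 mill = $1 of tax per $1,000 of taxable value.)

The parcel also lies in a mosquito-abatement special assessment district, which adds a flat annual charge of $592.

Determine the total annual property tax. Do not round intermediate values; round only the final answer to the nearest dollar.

$40,915

Assessed value = $2,168,000 × 0.47 = $1,018,960
Sable Creek Township: ($1,018,960 − $62,000) × 0.0037 = $956,960 × 0.0037 = $3,540.752
Water District: ($1,018,960 − $62,000) × 0.00324 = $956,960 × 0.00324 = $3,100.5504
City of Glenbar: $1,018,960 × 0.0092 = $9,374.432
Glenbar USD: ($1,018,960 − $62,000) × 0.0254 = $956,960 × 0.0254 = $24,306.784
Levies subtotal = $40,322.5184
Total = $40,322.5184 + $592 = $40,914.5184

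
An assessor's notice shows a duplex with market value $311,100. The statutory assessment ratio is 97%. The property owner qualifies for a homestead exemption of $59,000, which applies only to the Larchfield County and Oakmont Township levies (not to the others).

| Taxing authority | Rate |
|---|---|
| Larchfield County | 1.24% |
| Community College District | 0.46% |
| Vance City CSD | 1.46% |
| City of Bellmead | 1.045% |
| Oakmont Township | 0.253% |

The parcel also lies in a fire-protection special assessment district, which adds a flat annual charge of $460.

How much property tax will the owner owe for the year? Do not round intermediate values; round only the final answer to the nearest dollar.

Assessed value = $311,100 × 0.97 = $301,767
Larchfield County: ($301,767 − $59,000) × 0.0124 = $242,767 × 0.0124 = $3,010.3108
Community College District: $301,767 × 0.0046 = $1,388.1282
Vance City CSD: $301,767 × 0.0146 = $4,405.7982
City of Bellmead: $301,767 × 0.01045 = $3,153.46515
Oakmont Township: ($301,767 − $59,000) × 0.00253 = $242,767 × 0.00253 = $614.20051
Levies subtotal = $12,571.90286
Total = $12,571.90286 + $460 = $13,031.90286

$13,032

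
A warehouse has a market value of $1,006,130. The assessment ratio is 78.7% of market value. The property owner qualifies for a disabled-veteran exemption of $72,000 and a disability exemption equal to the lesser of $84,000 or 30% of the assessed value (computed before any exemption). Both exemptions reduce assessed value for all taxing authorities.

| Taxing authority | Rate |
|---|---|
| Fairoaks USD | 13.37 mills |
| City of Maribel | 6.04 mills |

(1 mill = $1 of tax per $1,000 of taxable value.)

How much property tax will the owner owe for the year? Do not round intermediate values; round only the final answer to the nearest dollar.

Assessed value = $1,006,130 × 0.787 = $791,824.31
Disability exemption = min($84,000, 30% × $791,824.31) = min($84,000, $237,547.293) = $84,000 (dollar cap binds)
Taxable value = $791,824.31 − $72,000 − $84,000 = $635,824.31
Fairoaks USD: $635,824.31 × 0.01337 = $8,500.9710247
City of Maribel: $635,824.31 × 0.00604 = $3,840.3788324
Total = $12,341.3498571

$12,341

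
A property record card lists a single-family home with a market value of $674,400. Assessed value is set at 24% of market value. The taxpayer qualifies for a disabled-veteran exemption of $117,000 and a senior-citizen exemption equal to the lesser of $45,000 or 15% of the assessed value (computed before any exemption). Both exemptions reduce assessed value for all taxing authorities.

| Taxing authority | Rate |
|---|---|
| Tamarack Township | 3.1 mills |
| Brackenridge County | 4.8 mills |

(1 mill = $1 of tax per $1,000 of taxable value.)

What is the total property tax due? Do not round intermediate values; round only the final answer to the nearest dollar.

Assessed value = $674,400 × 0.24 = $161,856
Senior-citizen exemption = min($45,000, 15% × $161,856) = min($45,000, $24,278.4) = $24,278.4 (percentage binds)
Taxable value = $161,856 − $117,000 − $24,278.4 = $20,577.6
Tamarack Township: $20,577.6 × 0.0031 = $63.79056
Brackenridge County: $20,577.6 × 0.0048 = $98.77248
Total = $162.56304

$163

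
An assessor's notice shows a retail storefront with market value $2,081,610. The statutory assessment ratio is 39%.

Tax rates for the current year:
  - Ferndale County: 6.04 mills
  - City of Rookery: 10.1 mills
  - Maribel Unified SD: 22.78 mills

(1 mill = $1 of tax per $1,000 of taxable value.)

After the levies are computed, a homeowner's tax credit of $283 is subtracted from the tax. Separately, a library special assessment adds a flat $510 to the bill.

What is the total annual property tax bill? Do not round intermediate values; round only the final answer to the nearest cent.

Assessed value = $2,081,610 × 0.39 = $811,827.9
Ferndale County: $811,827.9 × 0.00604 = $4,903.440516
City of Rookery: $811,827.9 × 0.0101 = $8,199.46179
Maribel Unified SD: $811,827.9 × 0.02278 = $18,493.439562
Levies subtotal = $31,596.341868
After credit = $31,596.341868 − $283 = $31,313.341868
Total = $31,313.341868 + $510 = $31,823.341868

$31,823.34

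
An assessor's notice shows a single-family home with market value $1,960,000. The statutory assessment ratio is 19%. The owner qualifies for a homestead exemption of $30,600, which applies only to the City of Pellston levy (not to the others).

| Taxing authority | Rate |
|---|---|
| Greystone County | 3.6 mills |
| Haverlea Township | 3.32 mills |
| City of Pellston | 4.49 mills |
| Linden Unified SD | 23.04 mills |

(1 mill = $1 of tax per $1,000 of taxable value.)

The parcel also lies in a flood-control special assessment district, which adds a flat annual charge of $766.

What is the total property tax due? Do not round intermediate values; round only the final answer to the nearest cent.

$13,457.79

Assessed value = $1,960,000 × 0.19 = $372,400
Greystone County: $372,400 × 0.0036 = $1,340.64
Haverlea Township: $372,400 × 0.00332 = $1,236.368
City of Pellston: ($372,400 − $30,600) × 0.00449 = $341,800 × 0.00449 = $1,534.682
Linden Unified SD: $372,400 × 0.02304 = $8,580.096
Levies subtotal = $12,691.786
Total = $12,691.786 + $766 = $13,457.786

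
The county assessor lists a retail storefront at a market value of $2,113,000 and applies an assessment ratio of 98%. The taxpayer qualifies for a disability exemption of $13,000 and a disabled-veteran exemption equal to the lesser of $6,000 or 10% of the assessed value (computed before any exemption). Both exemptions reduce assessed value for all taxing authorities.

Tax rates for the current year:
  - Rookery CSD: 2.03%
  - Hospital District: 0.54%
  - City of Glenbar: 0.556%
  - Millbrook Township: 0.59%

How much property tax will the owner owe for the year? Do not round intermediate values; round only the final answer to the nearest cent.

$76,242.66

Assessed value = $2,113,000 × 0.98 = $2,070,740
Disabled-veteran exemption = min($6,000, 10% × $2,070,740) = min($6,000, $207,074) = $6,000 (dollar cap binds)
Taxable value = $2,070,740 − $13,000 − $6,000 = $2,051,740
Rookery CSD: $2,051,740 × 0.0203 = $41,650.322
Hospital District: $2,051,740 × 0.0054 = $11,079.396
City of Glenbar: $2,051,740 × 0.00556 = $11,407.6744
Millbrook Township: $2,051,740 × 0.0059 = $12,105.266
Total = $76,242.6584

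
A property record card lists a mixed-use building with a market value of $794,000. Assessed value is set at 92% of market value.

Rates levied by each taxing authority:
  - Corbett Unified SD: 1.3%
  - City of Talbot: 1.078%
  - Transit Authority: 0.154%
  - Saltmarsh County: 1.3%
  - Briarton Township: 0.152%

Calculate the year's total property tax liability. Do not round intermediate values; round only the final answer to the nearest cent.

Assessed value = $794,000 × 0.92 = $730,480
Corbett Unified SD: $730,480 × 0.013 = $9,496.24
City of Talbot: $730,480 × 0.01078 = $7,874.5744
Transit Authority: $730,480 × 0.00154 = $1,124.9392
Saltmarsh County: $730,480 × 0.013 = $9,496.24
Briarton Township: $730,480 × 0.00152 = $1,110.3296
Total = $9,496.24 + $7,874.5744 + $1,124.9392 + $9,496.24 + $1,110.3296 = $29,102.3232

$29,102.32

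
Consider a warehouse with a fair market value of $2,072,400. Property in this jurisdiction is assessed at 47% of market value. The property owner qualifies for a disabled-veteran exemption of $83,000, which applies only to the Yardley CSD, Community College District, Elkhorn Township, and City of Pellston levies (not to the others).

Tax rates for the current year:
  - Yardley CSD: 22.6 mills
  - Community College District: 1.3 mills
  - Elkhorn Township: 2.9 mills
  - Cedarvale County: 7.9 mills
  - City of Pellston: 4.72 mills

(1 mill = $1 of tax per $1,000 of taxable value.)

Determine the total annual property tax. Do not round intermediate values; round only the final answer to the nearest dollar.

Assessed value = $2,072,400 × 0.47 = $974,028
Yardley CSD: ($974,028 − $83,000) × 0.0226 = $891,028 × 0.0226 = $20,137.2328
Community College District: ($974,028 − $83,000) × 0.0013 = $891,028 × 0.0013 = $1,158.3364
Elkhorn Township: ($974,028 − $83,000) × 0.0029 = $891,028 × 0.0029 = $2,583.9812
Cedarvale County: $974,028 × 0.0079 = $7,694.8212
City of Pellston: ($974,028 − $83,000) × 0.00472 = $891,028 × 0.00472 = $4,205.65216
Total = $35,780.02376

$35,780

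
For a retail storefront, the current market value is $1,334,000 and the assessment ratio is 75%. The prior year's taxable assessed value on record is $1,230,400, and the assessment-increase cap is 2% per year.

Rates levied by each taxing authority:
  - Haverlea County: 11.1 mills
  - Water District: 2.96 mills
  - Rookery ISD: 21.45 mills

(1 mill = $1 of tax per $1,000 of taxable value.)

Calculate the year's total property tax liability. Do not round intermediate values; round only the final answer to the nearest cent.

$35,527.76

Uncapped assessed value = $1,334,000 × 0.75 = $1,000,500
Cap limit = $1,230,400 × 1.02 = $1,255,008
Taxable assessed value = min($1,000,500, $1,255,008) = $1,000,500 (cap does not bind)
Haverlea County: $1,000,500 × 0.0111 = $11,105.55
Water District: $1,000,500 × 0.00296 = $2,961.48
Rookery ISD: $1,000,500 × 0.02145 = $21,460.725
Total = $35,527.755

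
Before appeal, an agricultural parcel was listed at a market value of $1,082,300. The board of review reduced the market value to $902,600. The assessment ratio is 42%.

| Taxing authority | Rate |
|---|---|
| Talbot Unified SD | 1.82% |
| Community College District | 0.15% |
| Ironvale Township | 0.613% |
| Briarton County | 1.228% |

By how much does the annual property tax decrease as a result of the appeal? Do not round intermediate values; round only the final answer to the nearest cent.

$2,876.31

Old assessed value = $1,082,300 × 0.42 = $454,566
New assessed value = $902,600 × 0.42 = $379,092
Combined rate = 0.0182 + 0.0015 + 0.00613 + 0.01228 = 0.03811
Old tax = $454,566 × 0.03811 = $17,323.51026
New tax = $379,092 × 0.03811 = $14,447.19612
Reduction = $17,323.51026 − $14,447.19612 = $2,876.31414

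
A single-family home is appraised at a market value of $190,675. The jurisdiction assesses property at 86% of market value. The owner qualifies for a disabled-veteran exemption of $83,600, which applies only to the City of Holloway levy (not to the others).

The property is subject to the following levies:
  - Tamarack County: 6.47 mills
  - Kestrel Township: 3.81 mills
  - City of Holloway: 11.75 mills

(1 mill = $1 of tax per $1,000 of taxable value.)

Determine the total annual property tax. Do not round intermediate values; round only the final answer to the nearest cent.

$2,630.19

Assessed value = $190,675 × 0.86 = $163,980.5
Tamarack County: $163,980.5 × 0.00647 = $1,060.953835
Kestrel Township: $163,980.5 × 0.00381 = $624.765705
City of Holloway: ($163,980.5 − $83,600) × 0.01175 = $80,380.5 × 0.01175 = $944.470875
Total = $2,630.190415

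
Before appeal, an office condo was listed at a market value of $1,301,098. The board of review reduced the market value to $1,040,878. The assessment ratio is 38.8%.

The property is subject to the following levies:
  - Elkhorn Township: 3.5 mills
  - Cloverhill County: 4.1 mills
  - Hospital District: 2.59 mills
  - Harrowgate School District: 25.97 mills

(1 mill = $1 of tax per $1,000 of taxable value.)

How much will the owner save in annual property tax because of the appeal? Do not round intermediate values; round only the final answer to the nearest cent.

Old assessed value = $1,301,098 × 0.388 = $504,826.024
New assessed value = $1,040,878 × 0.388 = $403,860.664
Combined rate = 0.0035 + 0.0041 + 0.00259 + 0.02597 = 0.03616
Old tax = $504,826.024 × 0.03616 = $18,254.50902784
New tax = $403,860.664 × 0.03616 = $14,603.60161024
Reduction = $18,254.50902784 − $14,603.60161024 = $3,650.9074176

$3,650.91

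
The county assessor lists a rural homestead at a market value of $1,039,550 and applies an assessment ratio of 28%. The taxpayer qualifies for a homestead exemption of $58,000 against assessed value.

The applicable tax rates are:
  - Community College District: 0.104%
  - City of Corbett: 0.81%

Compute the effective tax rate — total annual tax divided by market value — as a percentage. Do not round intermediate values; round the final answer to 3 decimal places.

0.205%

Assessed value = $1,039,550 × 0.28 = $291,074
Taxable value = $291,074 − $58,000 = $233,074
Community College District: $233,074 × 0.00104 = $242.39696
City of Corbett: $233,074 × 0.0081 = $1,887.8994
Total tax = $2,130.29636
Effective rate = $2,130.29636 ÷ $1,039,550 = 0.205% of market value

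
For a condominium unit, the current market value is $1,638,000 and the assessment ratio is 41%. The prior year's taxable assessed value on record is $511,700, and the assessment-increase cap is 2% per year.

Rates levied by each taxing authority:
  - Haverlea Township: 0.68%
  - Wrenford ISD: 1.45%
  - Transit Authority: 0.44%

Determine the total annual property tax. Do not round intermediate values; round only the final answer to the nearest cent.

Uncapped assessed value = $1,638,000 × 0.41 = $671,580
Cap limit = $511,700 × 1.02 = $521,934
Taxable assessed value = min($671,580, $521,934) = $521,934 (cap binds)
Haverlea Township: $521,934 × 0.0068 = $3,549.1512
Wrenford ISD: $521,934 × 0.0145 = $7,568.043
Transit Authority: $521,934 × 0.0044 = $2,296.5096
Total = $13,413.7038

$13,413.70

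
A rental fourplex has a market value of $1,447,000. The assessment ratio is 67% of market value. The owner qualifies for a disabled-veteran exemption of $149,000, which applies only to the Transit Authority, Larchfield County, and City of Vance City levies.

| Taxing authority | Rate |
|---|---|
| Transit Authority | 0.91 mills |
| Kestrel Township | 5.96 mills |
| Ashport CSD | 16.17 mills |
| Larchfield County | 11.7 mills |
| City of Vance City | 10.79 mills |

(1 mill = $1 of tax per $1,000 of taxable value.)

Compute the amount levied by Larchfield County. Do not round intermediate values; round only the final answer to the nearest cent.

$9,599.73

Assessed value = $1,447,000 × 0.67 = $969,490
Larchfield County taxable value = $969,490 − $149,000 = $820,490
Larchfield County levy = $820,490 × 0.0117 = $9,599.733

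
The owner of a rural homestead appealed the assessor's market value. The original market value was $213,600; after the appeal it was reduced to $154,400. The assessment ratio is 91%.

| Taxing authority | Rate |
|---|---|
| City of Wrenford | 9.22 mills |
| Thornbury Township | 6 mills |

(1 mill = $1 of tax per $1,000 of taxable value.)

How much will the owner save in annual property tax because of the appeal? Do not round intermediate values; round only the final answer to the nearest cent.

$819.93

Old assessed value = $213,600 × 0.91 = $194,376
New assessed value = $154,400 × 0.91 = $140,504
Combined rate = 0.00922 + 0.006 = 0.01522
Old tax = $194,376 × 0.01522 = $2,958.40272
New tax = $140,504 × 0.01522 = $2,138.47088
Reduction = $2,958.40272 − $2,138.47088 = $819.93184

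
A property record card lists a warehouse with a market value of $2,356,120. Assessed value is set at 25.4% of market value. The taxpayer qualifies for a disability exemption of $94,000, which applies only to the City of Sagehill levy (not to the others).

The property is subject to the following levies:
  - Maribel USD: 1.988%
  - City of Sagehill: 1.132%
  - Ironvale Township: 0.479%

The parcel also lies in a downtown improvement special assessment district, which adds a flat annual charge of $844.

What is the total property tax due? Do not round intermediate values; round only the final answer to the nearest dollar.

$21,318

Assessed value = $2,356,120 × 0.254 = $598,454.48
Maribel USD: $598,454.48 × 0.01988 = $11,897.2750624
City of Sagehill: ($598,454.48 − $94,000) × 0.01132 = $504,454.48 × 0.01132 = $5,710.4247136
Ironvale Township: $598,454.48 × 0.00479 = $2,866.5969592
Levies subtotal = $20,474.2967352
Total = $20,474.2967352 + $844 = $21,318.2967352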